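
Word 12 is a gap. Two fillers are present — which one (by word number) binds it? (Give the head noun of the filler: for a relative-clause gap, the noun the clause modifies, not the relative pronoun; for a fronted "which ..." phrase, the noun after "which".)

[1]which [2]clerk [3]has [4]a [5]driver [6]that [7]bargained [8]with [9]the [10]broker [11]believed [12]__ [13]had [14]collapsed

2

The marked gap is the subject of "collapsed".
Its filler is the fronted wh-phrase "which clerk", at word 2.
(The other dependency links word 5 to a gap after word 6.)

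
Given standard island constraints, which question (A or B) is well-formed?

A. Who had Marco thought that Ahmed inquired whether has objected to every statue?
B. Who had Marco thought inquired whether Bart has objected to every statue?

B

In A, the wh-phrase is extracted from inside a wh-island (introduced by "whether"), which blocks movement.
In B, the extraction path crosses only that-complement boundaries, which are transparent.
So B is grammatical.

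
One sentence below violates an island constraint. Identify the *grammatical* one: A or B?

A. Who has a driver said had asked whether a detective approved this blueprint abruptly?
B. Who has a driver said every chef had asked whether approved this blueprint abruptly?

In B, the wh-phrase is extracted from inside a wh-island (introduced by "whether"), which blocks movement.
In A, the extraction path crosses only that-complement boundaries, which are transparent.
So A is grammatical.

A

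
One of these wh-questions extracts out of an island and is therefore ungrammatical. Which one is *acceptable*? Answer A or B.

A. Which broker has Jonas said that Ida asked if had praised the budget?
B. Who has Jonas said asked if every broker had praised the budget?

In A, the wh-phrase is extracted from inside a wh-island (introduced by "if"), which blocks movement.
In B, the extraction path crosses only that-complement boundaries, which are transparent.
So B is grammatical.

B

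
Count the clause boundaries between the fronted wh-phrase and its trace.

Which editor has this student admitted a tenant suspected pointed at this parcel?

"which editor" is extracted from the subject of "pointed".
Boundaries crossed, outermost first: [Ø], [Ø] — 2 in total.

2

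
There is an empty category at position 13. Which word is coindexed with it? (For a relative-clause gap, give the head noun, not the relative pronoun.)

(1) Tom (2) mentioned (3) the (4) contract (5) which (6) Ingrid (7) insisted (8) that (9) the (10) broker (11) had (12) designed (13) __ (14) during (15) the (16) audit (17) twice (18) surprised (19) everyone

The gap at 13 is the object of "designed", inside a relative clause.
The relative pronoun is "which" (word 5); it is bound by the head noun immediately before it.
Its filler is the head noun "contract", at word 4.

4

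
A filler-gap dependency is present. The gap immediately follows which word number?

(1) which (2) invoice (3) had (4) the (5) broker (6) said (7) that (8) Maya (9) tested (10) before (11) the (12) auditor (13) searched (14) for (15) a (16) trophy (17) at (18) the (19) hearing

The displaced element is "which invoice" (word 2).
It is linked across 1 clause boundary (that).
It functions as the direct object of "tested", so the gap sits immediately after word 9 ("tested").
Base order: The broker had said that Maya tested which invoice before the auditor searched for a trophy at the hearing.

9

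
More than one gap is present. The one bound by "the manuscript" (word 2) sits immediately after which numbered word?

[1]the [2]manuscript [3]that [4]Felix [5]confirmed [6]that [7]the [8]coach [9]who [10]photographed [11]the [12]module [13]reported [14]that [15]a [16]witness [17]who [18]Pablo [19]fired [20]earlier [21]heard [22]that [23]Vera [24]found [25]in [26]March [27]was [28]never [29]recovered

The displaced element is "the manuscript" (word 2).
It is linked across 3 clause boundaries (that → that → that).
It functions as the direct object of "found", so the gap sits immediately after word 24 ("found").
Base order: Felix confirmed that the coach who photographed the module reported that a witness who Pablo fired earlier heard that Vera found the manuscript in March.

24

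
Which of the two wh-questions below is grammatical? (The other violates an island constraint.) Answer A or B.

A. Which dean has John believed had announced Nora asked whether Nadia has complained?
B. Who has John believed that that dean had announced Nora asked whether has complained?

In B, the wh-phrase is extracted from inside a wh-island (introduced by "whether"), which blocks movement.
In A, the extraction path crosses only that-complement boundaries, which are transparent.
So A is grammatical.

A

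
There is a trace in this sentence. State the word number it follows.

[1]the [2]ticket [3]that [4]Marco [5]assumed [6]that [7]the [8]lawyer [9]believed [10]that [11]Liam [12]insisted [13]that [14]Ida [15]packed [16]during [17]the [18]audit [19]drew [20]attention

15

The displaced element is "the ticket" (word 2).
It is linked across 3 clause boundaries (that → that → that).
It functions as the direct object of "packed", so the gap sits immediately after word 15 ("packed").
Base order: Marco assumed that the lawyer believed that Liam insisted that Ida packed the ticket during the audit.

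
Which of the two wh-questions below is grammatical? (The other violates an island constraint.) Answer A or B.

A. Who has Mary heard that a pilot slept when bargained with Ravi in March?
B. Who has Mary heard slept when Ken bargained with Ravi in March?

In A, the wh-phrase is extracted from inside an adjunct island (introduced by "when"), which blocks movement.
In B, the extraction path crosses only that-complement boundaries, which are transparent.
So B is grammatical.

B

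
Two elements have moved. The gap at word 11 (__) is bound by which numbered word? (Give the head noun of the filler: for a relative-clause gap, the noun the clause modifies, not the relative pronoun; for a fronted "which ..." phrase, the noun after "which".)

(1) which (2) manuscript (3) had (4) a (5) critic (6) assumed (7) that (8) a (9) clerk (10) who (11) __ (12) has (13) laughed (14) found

The marked gap is inside the relative clause, the subject of "laughed".
Its filler is the head noun "clerk" (via "who"), at word 9.
(The other dependency links word 2 to a gap after word 14.)

9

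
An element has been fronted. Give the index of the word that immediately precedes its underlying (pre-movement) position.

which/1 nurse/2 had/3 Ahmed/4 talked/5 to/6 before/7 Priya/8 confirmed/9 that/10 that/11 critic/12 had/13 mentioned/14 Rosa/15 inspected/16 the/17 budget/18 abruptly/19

The displaced element is "which nurse" (word 2).
It functions as the object of the preposition "to" of "talked", so the gap sits immediately after word 6 ("to").
Base order: Ahmed had talked to which nurse before Priya confirmed that that critic had mentioned Rosa inspected the budget abruptly.

6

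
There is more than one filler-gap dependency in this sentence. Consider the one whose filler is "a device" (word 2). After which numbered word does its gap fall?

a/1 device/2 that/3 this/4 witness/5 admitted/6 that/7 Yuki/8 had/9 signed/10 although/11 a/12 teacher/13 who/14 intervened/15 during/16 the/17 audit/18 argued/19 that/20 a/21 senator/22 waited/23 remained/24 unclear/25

10

The displaced element is "a device" (word 2).
It is linked across 1 clause boundary (that).
It functions as the direct object of "signed", so the gap sits immediately after word 10 ("signed").
Base order: This witness admitted that Yuki had signed a device although a teacher who intervened during the audit argued that a senator waited.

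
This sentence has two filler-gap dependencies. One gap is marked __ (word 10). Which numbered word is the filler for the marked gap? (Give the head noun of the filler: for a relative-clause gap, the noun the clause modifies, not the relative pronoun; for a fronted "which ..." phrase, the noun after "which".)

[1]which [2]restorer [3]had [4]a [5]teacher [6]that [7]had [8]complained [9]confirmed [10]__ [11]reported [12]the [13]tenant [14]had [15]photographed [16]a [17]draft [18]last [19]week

2

The marked gap is the subject of "reported".
Its filler is the fronted wh-phrase "which restorer", at word 2.
(The other dependency links word 5 to a gap after word 6.)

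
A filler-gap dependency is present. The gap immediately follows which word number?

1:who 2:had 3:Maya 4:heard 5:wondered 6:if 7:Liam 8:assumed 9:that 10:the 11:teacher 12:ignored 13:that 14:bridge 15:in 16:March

4

The displaced element is "who" (word 1).
It is linked across 1 clause boundary (Ø).
It functions as the subject of "wondered", so the gap sits immediately after word 4 ("heard").
Base order: Maya had heard that who wondered if Liam assumed that the teacher ignored that bridge in March.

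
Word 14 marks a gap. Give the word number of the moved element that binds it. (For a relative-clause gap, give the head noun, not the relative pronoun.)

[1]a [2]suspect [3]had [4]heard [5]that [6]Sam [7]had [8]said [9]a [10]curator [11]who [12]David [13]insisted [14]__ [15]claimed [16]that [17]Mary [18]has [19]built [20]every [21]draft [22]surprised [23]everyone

The gap at 14 is the subject of "claimed", inside a relative clause.
The relative pronoun is "who" (word 11); it is bound by the head noun immediately before it.
Its filler is the head noun "curator", at word 10.

10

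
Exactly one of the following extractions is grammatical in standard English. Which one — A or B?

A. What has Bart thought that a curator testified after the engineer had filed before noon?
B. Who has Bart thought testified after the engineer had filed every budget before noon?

B

In A, the wh-phrase is extracted from inside an adjunct island (introduced by "after"), which blocks movement.
In B, the extraction path crosses only that-complement boundaries, which are transparent.
So B is grammatical.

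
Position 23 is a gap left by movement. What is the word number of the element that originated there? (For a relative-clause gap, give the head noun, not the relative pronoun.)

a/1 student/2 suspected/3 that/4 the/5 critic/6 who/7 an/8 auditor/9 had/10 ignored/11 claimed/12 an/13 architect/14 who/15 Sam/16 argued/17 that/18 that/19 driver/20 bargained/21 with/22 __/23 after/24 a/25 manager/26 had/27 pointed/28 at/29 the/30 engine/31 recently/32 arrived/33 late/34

The gap at 23 is the prepositional object of "bargained", inside a relative clause.
The relative pronoun is "who" (word 15); it is bound by the head noun immediately before it.
Its filler is the head noun "architect", at word 14.

14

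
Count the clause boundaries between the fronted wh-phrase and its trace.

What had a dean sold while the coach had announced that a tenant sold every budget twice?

0

"what" originates inside the matrix clause — no clause boundary is crossed.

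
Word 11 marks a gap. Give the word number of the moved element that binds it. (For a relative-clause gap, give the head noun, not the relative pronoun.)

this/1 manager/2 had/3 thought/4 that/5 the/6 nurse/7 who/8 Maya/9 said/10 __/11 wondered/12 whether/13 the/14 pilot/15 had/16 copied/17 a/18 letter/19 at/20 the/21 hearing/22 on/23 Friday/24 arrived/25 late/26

The gap at 11 is the subject of "wondered", inside a relative clause.
The relative pronoun is "who" (word 8); it is bound by the head noun immediately before it.
Its filler is the head noun "nurse", at word 7.

7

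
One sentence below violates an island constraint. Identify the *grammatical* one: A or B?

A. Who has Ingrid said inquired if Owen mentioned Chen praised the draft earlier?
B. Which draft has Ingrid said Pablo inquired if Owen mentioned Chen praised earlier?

A

In B, the wh-phrase is extracted from inside a wh-island (introduced by "if"), which blocks movement.
In A, the extraction path crosses only that-complement boundaries, which are transparent.
So A is grammatical.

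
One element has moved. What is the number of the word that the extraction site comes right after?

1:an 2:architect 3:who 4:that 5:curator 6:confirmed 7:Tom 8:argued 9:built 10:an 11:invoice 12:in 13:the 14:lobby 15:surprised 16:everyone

The displaced element is "an architect" (word 2).
It is linked across 2 clause boundaries (Ø → Ø).
It functions as the subject of "built", so the gap sits immediately after word 8 ("argued").
Base order: That curator confirmed Tom argued that an architect built an invoice in the lobby.

8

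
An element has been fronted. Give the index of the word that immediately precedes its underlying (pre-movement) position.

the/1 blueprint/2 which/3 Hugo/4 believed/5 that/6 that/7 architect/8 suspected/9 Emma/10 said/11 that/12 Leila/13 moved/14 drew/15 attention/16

The displaced element is "the blueprint" (word 2).
It is linked across 3 clause boundaries (that → Ø → that).
It functions as the direct object of "moved", so the gap sits immediately after word 14 ("moved").
Base order: Hugo believed that that architect suspected Emma said that Leila moved the blueprint.

14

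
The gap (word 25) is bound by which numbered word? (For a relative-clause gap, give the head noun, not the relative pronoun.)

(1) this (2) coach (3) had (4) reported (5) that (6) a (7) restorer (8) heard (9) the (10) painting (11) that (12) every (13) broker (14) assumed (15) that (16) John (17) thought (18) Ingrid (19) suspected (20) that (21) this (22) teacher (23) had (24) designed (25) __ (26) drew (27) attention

The gap at 25 is the object of "designed", inside a relative clause.
The relative pronoun is "that" (word 11); it is bound by the head noun immediately before it.
Its filler is the head noun "painting", at word 10.

10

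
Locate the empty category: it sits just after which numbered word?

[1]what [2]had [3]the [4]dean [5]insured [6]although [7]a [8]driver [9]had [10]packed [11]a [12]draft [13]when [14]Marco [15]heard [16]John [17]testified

5

The displaced element is "what" (word 1).
It functions as the direct object of "insured", so the gap sits immediately after word 5 ("insured").
Base order: The dean had insured what although a driver had packed a draft when Marco heard John testified.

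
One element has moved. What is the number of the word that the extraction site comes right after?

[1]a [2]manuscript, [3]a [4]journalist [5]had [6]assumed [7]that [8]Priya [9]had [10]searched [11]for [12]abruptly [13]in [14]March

11

The displaced element is "a manuscript" (word 2).
It is linked across 1 clause boundary (that).
It functions as the object of the preposition "for" of "searched", so the gap sits immediately after word 11 ("for").
Base order: A journalist had assumed that Priya had searched for a manuscript abruptly in March.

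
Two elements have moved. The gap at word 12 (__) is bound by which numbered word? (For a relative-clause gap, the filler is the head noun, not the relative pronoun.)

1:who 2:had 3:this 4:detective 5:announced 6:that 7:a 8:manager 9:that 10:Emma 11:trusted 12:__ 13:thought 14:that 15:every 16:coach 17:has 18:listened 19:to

The marked gap is inside the relative clause, the direct object of "trusted".
Its filler is the head noun "manager" (via "that"), at word 8.
(The other dependency links word 1 to a gap after word 19.)

8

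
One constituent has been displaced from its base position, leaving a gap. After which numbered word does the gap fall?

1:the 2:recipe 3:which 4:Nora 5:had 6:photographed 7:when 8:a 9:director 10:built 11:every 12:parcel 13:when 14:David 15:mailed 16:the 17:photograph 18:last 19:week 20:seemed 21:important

6

The displaced element is "the recipe" (word 2).
It functions as the direct object of "photographed", so the gap sits immediately after word 6 ("photographed").
Base order: Nora had photographed the recipe when a director built every parcel when David mailed the photograph last week.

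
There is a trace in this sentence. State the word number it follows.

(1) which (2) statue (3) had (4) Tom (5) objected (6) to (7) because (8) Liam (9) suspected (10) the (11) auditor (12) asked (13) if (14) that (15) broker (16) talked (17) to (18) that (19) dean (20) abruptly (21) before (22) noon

The displaced element is "which statue" (word 2).
It functions as the object of the preposition "to" of "objected", so the gap sits immediately after word 6 ("to").
Base order: Tom had objected to which statue because Liam suspected the auditor asked if that broker talked to that dean abruptly before noon.

6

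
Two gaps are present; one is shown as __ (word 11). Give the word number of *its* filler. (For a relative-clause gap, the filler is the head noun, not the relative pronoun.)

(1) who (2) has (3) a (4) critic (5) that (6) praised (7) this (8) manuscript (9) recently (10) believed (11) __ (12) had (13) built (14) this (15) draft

The marked gap is the subject of "built".
Its filler is the fronted wh-phrase "who", at word 1.
(The other dependency links word 4 to a gap after word 5.)

1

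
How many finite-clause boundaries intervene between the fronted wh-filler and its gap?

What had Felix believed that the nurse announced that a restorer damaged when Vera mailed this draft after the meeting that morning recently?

2

"what" is extracted from the object of "damaged".
Boundaries crossed, outermost first: [that], [that] — 2 in total.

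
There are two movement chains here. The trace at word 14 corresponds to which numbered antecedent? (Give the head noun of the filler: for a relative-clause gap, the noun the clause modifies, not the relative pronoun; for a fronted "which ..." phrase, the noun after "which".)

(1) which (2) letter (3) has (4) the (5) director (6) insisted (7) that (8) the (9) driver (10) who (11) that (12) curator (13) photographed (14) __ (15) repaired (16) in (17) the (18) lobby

The marked gap is inside the relative clause, the direct object of "photographed".
Its filler is the head noun "driver" (via "who"), at word 9.
(The other dependency links word 2 to a gap after word 15.)

9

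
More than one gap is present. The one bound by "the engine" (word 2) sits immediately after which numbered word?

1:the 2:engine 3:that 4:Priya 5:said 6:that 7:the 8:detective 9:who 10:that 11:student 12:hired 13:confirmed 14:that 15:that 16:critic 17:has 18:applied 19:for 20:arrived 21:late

19

The displaced element is "the engine" (word 2).
It is linked across 2 clause boundaries (that → that).
It functions as the object of the preposition "for" of "applied", so the gap sits immediately after word 19 ("for").
Base order: Priya said that the detective who that student hired confirmed that that critic has applied for the engine.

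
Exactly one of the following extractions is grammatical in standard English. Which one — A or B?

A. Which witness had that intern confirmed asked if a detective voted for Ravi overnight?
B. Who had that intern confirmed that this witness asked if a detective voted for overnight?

In B, the wh-phrase is extracted from inside a wh-island (introduced by "if"), which blocks movement.
In A, the extraction path crosses only that-complement boundaries, which are transparent.
So A is grammatical.

A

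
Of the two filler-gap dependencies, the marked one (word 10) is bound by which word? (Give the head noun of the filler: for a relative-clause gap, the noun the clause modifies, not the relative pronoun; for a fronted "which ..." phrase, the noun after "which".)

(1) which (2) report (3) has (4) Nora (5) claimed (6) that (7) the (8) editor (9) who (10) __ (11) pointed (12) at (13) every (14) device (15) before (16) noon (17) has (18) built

8

The marked gap is inside the relative clause, the subject of "pointed".
Its filler is the head noun "editor" (via "who"), at word 8.
(The other dependency links word 2 to a gap after word 18.)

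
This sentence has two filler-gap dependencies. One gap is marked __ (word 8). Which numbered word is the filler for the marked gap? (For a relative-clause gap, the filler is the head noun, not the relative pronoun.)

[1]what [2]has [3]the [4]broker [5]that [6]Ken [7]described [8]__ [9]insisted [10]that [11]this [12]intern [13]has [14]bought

4

The marked gap is inside the relative clause, the direct object of "described".
Its filler is the head noun "broker" (via "that"), at word 4.
(The other dependency links word 1 to a gap after word 14.)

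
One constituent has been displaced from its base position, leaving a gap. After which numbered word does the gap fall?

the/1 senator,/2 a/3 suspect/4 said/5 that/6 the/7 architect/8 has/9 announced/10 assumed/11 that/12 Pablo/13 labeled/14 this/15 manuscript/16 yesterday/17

The displaced element is "the senator" (word 2).
It is linked across 2 clause boundaries (that → Ø).
It functions as the subject of "assumed", so the gap sits immediately after word 10 ("announced").
Base order: A suspect said that the architect has announced the senator assumed that Pablo labeled this manuscript yesterday.

10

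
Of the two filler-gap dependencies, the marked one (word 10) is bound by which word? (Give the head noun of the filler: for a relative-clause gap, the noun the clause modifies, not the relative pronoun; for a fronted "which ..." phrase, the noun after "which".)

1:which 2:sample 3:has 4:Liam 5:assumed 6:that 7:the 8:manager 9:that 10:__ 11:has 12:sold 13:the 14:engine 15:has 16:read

8

The marked gap is inside the relative clause, the subject of "sold".
Its filler is the head noun "manager" (via "that"), at word 8.
(The other dependency links word 2 to a gap after word 16.)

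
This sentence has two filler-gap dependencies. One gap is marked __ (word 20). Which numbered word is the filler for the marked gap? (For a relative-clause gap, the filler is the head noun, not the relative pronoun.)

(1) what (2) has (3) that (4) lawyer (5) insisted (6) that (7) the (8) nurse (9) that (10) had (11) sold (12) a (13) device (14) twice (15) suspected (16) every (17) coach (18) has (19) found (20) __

1

The marked gap is the direct object of "found".
Its filler is the fronted wh-phrase "what", at word 1.
(The other dependency links word 8 to a gap after word 9.)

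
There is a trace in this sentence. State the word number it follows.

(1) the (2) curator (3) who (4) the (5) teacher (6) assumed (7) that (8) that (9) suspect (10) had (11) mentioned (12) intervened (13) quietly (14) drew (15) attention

11

The displaced element is "the curator" (word 2).
It is linked across 2 clause boundaries (that → Ø).
It functions as the subject of "intervened", so the gap sits immediately after word 11 ("mentioned").
Base order: The teacher assumed that that suspect had mentioned that the curator intervened quietly.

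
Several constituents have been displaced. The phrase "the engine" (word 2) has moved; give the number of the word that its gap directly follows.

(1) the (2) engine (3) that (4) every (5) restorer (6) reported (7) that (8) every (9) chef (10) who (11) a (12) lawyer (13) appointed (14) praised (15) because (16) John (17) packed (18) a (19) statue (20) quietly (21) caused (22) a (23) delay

The displaced element is "the engine" (word 2).
It is linked across 1 clause boundary (that).
It functions as the direct object of "praised", so the gap sits immediately after word 14 ("praised").
Base order: Every restorer reported that every chef who a lawyer appointed praised the engine because John packed a statue quietly.

14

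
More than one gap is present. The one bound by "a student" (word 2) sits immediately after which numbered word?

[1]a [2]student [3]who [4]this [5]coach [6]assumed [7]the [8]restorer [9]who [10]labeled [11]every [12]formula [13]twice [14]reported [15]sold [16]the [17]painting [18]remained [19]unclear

The displaced element is "a student" (word 2).
It is linked across 2 clause boundaries (Ø → Ø).
It functions as the subject of "sold", so the gap sits immediately after word 14 ("reported").
Base order: This coach assumed the restorer who labeled every formula twice reported that a student sold the painting.

14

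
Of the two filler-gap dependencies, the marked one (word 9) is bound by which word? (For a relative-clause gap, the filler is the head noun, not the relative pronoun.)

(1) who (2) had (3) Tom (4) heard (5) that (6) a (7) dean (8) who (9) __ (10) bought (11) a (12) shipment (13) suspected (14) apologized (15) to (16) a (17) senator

7

The marked gap is inside the relative clause, the subject of "bought".
Its filler is the head noun "dean" (via "who"), at word 7.
(The other dependency links word 1 to a gap after word 13.)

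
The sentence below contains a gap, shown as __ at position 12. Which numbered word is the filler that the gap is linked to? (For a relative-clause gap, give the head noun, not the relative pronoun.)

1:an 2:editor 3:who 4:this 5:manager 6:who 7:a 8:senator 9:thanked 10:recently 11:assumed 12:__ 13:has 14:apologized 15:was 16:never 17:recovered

2

The gap at 12 is the subject of "apologized", inside a relative clause.
The relative pronoun is "who" (word 3); it is bound by the head noun immediately before it.
Its filler is the head noun "editor", at word 2.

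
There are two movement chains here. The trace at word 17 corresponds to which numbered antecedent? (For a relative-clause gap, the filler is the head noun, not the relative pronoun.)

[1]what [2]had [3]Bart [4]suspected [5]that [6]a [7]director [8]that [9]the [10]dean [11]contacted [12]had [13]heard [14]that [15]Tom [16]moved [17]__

1

The marked gap is the direct object of "moved".
Its filler is the fronted wh-phrase "what", at word 1.
(The other dependency links word 7 to a gap after word 11.)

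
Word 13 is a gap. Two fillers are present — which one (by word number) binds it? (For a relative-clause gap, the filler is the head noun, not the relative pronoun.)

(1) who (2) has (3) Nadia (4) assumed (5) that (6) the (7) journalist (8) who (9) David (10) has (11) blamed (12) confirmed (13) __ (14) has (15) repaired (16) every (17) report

1

The marked gap is the subject of "repaired".
Its filler is the fronted wh-phrase "who", at word 1.
(The other dependency links word 7 to a gap after word 11.)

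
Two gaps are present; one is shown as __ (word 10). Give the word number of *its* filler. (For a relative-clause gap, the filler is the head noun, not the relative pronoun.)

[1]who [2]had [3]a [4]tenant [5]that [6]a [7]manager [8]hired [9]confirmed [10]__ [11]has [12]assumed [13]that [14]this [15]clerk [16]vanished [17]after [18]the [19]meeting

1

The marked gap is the subject of "assumed".
Its filler is the fronted wh-phrase "who", at word 1.
(The other dependency links word 4 to a gap after word 8.)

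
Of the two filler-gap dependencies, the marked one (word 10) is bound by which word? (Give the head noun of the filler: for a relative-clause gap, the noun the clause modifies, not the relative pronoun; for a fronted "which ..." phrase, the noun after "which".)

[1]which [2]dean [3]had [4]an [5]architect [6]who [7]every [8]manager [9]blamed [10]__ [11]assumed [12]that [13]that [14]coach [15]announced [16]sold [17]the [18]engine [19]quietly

The marked gap is inside the relative clause, the direct object of "blamed".
Its filler is the head noun "architect" (via "who"), at word 5.
(The other dependency links word 2 to a gap after word 15.)

5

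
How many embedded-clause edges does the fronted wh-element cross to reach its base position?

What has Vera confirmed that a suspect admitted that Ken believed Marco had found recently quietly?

3

"what" is extracted from the object of "found".
Boundaries crossed, outermost first: [that], [that], [Ø] — 3 in total.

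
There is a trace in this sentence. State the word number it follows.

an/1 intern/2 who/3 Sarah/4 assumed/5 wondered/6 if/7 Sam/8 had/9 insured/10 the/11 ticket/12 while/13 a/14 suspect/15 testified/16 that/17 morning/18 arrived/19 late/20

5

The displaced element is "an intern" (word 2).
It is linked across 1 clause boundary (Ø).
It functions as the subject of "wondered", so the gap sits immediately after word 5 ("assumed").
Base order: Sarah assumed that an intern wondered if Sam had insured the ticket while a suspect testified that morning.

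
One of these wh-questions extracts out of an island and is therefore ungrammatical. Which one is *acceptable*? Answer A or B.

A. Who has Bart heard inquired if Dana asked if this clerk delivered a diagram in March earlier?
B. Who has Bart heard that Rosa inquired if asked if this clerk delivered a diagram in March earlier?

A

In B, the wh-phrase is extracted from inside a wh-island (introduced by "if"), which blocks movement.
In A, the extraction path crosses only that-complement boundaries, which are transparent.
So A is grammatical.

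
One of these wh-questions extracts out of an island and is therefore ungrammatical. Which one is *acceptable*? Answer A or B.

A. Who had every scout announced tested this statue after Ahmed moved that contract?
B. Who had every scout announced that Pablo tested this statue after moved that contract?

A

In B, the wh-phrase is extracted from inside an adjunct island (introduced by "after"), which blocks movement.
In A, the extraction path crosses only that-complement boundaries, which are transparent.
So A is grammatical.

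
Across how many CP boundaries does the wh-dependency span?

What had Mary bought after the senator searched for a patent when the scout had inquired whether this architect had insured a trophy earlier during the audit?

0

"what" originates inside the matrix clause — no clause boundary is crossed.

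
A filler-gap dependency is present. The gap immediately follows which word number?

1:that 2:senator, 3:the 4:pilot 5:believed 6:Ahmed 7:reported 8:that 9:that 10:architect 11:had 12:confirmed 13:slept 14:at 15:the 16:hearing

12

The displaced element is "that senator" (word 2).
It is linked across 3 clause boundaries (Ø → that → Ø).
It functions as the subject of "slept", so the gap sits immediately after word 12 ("confirmed").
Base order: The pilot believed Ahmed reported that that architect had confirmed that senator slept at the hearing.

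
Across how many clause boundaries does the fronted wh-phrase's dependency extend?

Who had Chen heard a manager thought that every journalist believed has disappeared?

3

"who" is extracted from the subject of "disappeared".
Boundaries crossed, outermost first: [Ø], [that], [Ø] — 3 in total.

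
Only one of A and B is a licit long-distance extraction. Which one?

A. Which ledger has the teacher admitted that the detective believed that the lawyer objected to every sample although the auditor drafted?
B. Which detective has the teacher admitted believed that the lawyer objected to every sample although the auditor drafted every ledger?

B

In A, the wh-phrase is extracted from inside an adjunct island (introduced by "although"), which blocks movement.
In B, the extraction path crosses only that-complement boundaries, which are transparent.
So B is grammatical.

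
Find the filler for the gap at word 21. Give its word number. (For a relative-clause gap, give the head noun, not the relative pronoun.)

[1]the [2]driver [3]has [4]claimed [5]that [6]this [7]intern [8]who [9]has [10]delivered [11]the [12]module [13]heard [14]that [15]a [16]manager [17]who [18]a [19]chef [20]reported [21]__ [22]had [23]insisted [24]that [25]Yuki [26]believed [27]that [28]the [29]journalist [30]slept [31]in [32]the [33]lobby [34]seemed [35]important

The gap at 21 is the subject of "insisted", inside a relative clause.
The relative pronoun is "who" (word 17); it is bound by the head noun immediately before it.
Its filler is the head noun "manager", at word 16.

16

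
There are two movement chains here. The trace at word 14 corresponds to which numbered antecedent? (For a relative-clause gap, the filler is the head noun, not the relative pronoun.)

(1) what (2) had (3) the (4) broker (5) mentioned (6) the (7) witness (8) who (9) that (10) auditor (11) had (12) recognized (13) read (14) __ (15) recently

1

The marked gap is the direct object of "read".
Its filler is the fronted wh-phrase "what", at word 1.
(The other dependency links word 7 to a gap after word 12.)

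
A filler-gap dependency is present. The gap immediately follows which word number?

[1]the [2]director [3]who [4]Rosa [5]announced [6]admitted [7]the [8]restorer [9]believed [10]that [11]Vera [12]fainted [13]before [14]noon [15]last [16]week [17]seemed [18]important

The displaced element is "the director" (word 2).
It is linked across 1 clause boundary (Ø).
It functions as the subject of "admitted", so the gap sits immediately after word 5 ("announced").
Base order: Rosa announced that the director admitted the restorer believed that Vera fainted before noon last week.

5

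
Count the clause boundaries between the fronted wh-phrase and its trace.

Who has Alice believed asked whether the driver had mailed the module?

1

"who" is extracted from the subject of "asked".
Boundaries crossed, outermost first: [Ø] — 1 in total.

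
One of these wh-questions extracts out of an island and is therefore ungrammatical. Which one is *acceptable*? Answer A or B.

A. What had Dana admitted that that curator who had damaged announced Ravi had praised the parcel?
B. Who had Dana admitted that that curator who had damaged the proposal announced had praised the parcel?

B

In A, the wh-phrase is extracted from inside a complex-NP island (relative clause) (introduced by "who"), which blocks movement.
In B, the extraction path crosses only that-complement boundaries, which are transparent.
So B is grammatical.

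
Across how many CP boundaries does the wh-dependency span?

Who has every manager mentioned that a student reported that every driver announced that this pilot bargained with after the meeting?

3

"who" is extracted from the PP object of "bargained".
Boundaries crossed, outermost first: [that], [that], [that] — 3 in total.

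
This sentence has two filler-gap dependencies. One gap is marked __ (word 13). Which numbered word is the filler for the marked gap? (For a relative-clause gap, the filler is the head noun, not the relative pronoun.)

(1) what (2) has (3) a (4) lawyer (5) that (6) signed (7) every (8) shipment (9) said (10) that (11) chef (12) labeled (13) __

The marked gap is the direct object of "labeled".
Its filler is the fronted wh-phrase "what", at word 1.
(The other dependency links word 4 to a gap after word 5.)

1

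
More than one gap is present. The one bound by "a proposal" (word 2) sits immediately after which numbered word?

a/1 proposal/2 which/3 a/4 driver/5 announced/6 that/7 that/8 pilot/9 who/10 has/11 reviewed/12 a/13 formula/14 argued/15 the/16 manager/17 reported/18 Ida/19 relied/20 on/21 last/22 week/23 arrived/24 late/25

21

The displaced element is "a proposal" (word 2).
It is linked across 3 clause boundaries (that → Ø → Ø).
It functions as the object of the preposition "on" of "relied", so the gap sits immediately after word 21 ("on").
Base order: A driver announced that that pilot who has reviewed a formula argued the manager reported Ida relied on a proposal last week.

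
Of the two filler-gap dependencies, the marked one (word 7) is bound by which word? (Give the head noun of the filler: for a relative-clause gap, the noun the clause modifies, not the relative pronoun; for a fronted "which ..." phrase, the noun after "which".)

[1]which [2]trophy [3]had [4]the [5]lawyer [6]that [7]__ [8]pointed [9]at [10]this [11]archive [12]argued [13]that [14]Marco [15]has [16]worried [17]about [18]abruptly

5

The marked gap is inside the relative clause, the subject of "pointed".
Its filler is the head noun "lawyer" (via "that"), at word 5.
(The other dependency links word 2 to a gap after word 17.)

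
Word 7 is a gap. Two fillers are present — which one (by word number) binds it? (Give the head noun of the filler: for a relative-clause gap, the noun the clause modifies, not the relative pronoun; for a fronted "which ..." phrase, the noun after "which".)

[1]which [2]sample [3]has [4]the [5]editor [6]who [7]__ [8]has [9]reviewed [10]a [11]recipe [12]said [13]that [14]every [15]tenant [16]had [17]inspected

5

The marked gap is inside the relative clause, the subject of "reviewed".
Its filler is the head noun "editor" (via "who"), at word 5.
(The other dependency links word 2 to a gap after word 17.)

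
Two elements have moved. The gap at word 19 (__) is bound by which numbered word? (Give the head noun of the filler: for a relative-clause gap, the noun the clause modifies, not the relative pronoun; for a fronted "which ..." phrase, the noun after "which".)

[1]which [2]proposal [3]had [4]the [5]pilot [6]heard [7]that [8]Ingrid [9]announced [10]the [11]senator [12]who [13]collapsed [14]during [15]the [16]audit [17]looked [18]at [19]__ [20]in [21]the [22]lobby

2

The marked gap is the object of the preposition "at" of "looked".
Its filler is the fronted wh-phrase "which proposal", at word 2.
(The other dependency links word 11 to a gap after word 12.)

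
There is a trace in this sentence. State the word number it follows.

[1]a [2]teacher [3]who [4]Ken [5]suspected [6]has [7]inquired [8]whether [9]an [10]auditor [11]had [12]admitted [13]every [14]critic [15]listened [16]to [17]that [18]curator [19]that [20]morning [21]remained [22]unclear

5

The displaced element is "a teacher" (word 2).
It is linked across 1 clause boundary (Ø).
It functions as the subject of "inquired", so the gap sits immediately after word 5 ("suspected").
Base order: Ken suspected that a teacher has inquired whether an auditor had admitted every critic listened to that curator that morning.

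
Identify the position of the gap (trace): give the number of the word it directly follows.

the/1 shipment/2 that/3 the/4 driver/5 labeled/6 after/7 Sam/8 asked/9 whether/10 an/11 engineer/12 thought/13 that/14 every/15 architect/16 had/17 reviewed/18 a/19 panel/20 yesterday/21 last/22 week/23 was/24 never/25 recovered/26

6

The displaced element is "the shipment" (word 2).
It functions as the direct object of "labeled", so the gap sits immediately after word 6 ("labeled").
Base order: The driver labeled the shipment after Sam asked whether an engineer thought that every architect had reviewed a panel yesterday last week.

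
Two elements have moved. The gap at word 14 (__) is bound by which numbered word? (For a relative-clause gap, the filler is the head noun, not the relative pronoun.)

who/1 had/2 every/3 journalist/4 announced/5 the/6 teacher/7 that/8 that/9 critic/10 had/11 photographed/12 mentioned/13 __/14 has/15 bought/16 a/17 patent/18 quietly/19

1

The marked gap is the subject of "bought".
Its filler is the fronted wh-phrase "who", at word 1.
(The other dependency links word 7 to a gap after word 12.)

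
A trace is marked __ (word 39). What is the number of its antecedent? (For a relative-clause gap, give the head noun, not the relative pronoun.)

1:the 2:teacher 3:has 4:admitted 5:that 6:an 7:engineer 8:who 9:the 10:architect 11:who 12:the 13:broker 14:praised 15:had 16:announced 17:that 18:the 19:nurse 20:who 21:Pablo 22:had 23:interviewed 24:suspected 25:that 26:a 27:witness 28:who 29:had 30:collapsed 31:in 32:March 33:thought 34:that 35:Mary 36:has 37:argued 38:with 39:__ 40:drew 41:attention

7

The gap at 39 is the prepositional object of "argued", inside a relative clause.
The relative pronoun is "who" (word 8); it is bound by the head noun immediately before it.
Its filler is the head noun "engineer", at word 7.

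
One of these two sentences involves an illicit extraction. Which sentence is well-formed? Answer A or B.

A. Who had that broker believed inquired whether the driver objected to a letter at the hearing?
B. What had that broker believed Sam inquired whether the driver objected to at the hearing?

A

In B, the wh-phrase is extracted from inside a wh-island (introduced by "whether"), which blocks movement.
In A, the extraction path crosses only that-complement boundaries, which are transparent.
So A is grammatical.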